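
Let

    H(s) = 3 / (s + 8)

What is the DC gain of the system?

At s = 0 each factor (s + a) contributes a and each (s^2 + bs + c) contributes c.
H(0) = 3·1 / ((8)) = 3/8 = 3/8.

H(0) = 3/8 ≈ 0.3750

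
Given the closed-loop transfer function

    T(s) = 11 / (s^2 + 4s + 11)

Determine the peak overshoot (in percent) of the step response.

Comparing s^2 + 4s + 11 to s^2 + 2ζωₙs + ωₙ²: ωₙ = √11 ≈ 3.317 rad/s and ζ = 4/(2·√11) ≈ 0.6030.
%OS = 100·exp(−πζ/√(1−ζ²)) = 100·exp(−π·0.6030/√(1−0.6030²)) ≈ 9.30%.

%OS ≈ 9.30%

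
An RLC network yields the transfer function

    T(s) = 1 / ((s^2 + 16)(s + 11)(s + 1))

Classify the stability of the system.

The poles can be read from the denominator factors: s = ±4j, -11, -1.
Since the simple pole(s) at s = ±4j lie on the jω-axis with none in the right half-plane, the system is marginally stable.

marginally stable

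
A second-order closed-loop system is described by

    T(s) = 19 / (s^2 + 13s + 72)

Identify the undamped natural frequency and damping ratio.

Compare the denominator to the standard form s^2 + 2ζωₙs + ωₙ².
ωₙ² = 72, so ωₙ = √72 ≈ 8.485 rad/s.
2ζωₙ = 13, so ζ = 13/(2·√72) ≈ 0.7660.

ωₙ ≈ 8.485 rad/s, ζ ≈ 0.7660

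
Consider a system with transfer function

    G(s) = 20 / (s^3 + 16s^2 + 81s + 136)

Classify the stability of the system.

stable

The denominator s^3 + 16s^2 + 81s + 136 factors as (s + 8)(s^2 + 8s + 17), giving poles at s = -8, -4 + j, -4 - j.
Since all poles lie strictly in the left half-plane, the system is stable.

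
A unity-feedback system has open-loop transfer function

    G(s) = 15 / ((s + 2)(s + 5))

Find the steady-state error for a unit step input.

e_ss = 0.4000

G(s) has no poles at the origin.
This is a Type 0 system. Kp = lim_{s→0} G(s) = 15/10 = 3/2.
e_ss = 1/(1 + Kp) = 1/(1 + 3/2) = 2/5 ≈ 0.4000.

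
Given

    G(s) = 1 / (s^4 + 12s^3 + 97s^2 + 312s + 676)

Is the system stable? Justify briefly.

stable

The denominator s^4 + 12s^3 + 97s^2 + 312s + 676 factors as (s^2 + 8s + 52)(s^2 + 4s + 13), giving poles at s = -4 + 6j, -4 - 6j, -2 + 3j, -2 - 3j.
Since all poles lie strictly in the left half-plane, the system is stable.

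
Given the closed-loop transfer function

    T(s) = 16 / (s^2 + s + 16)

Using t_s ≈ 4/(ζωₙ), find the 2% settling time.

t_s ≈ 8 s

Comparing s^2 + s + 16 to s^2 + 2ζωₙs + ωₙ²: ωₙ = 4 rad/s and ζ = 1/(2·4) = 0.125.
ζωₙ = 1/2 = 0.5, so t_s ≈ 4/(ζωₙ) = 4/0.5 = 8 s.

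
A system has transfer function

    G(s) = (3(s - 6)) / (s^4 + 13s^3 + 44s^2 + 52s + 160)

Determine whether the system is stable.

The denominator s^4 + 13s^3 + 44s^2 + 52s + 160 factors as (s^2 + 4)(s + 5)(s + 8), giving poles at s = 2j, -2j, -5, -8.
Since the simple pole(s) at s = ±2j lie on the jω-axis with none in the right half-plane, the system is marginally stable.

marginally stable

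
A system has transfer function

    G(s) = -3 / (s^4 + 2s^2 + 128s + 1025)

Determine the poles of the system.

s = 4 ± 5j, -4 ± 3j

The poles are the roots of the denominator s^4 + 2s^2 + 128s + 1025 = 0.
No real roots exist; factor into two real quadratics: (s^2 - 8s + 41)(s^2 + 8s + 25) = 0.
Each quadratic gives a conjugate pair via the quadratic formula.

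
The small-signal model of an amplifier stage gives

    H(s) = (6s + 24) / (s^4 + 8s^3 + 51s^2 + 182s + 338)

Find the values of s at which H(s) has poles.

The poles are the roots of the denominator s^4 + 8s^3 + 51s^2 + 182s + 338 = 0.
No real roots exist; factor into two real quadratics: (s^2 + 2s + 26)(s^2 + 6s + 13) = 0.
Each quadratic gives a conjugate pair via the quadratic formula.

s = -1 + 5j, -1 - 5j, -3 + 2j, -3 - 2j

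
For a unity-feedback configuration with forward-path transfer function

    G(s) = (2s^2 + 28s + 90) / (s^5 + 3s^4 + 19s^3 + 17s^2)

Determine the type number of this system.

Factor s from the denominator: s^5 + 3s^4 + 19s^3 + 17s^2 = s^2·(s^3 + 3s^2 + 19s + 17).
There are 2 poles at the origin, so the system is Type 2.

Type 2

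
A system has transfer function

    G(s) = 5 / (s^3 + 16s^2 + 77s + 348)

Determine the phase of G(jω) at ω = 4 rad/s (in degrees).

At s = j4: numerator = 5, denominator = 92 + j244.
∠G = ∠num − ∠den = 0° − (69.341°) = -69.34°.

∠G(j4) ≈ -69.34°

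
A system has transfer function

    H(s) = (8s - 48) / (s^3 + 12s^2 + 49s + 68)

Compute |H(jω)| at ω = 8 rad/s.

Substitute s = j8: numerator = -48 + j64, denominator = -700 - j120.
|H(j8)| = |-48 + j64| / |-700 - j120| = 80 / 710.21 ≈ 0.1126.

|H(j8)| ≈ 0.1126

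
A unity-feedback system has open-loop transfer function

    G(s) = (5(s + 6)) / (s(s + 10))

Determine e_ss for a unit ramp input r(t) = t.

e_ss = 0.3333

G(s) has one pole at the origin.
This is a Type 1 system. Kv = lim_{s→0} s·G(s) = 30/10 = 3.
e_ss = 1/Kv = 1/(3) = 1/3 ≈ 0.3333.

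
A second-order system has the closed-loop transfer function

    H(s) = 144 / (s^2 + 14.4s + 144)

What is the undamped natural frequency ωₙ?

ωₙ = 12 rad/s

Compare the denominator to the standard form s^2 + 2ζωₙs + ωₙ².
ωₙ² = 144, so ωₙ = 12 rad/s.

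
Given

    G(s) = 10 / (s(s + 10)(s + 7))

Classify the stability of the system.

The poles can be read from the denominator factors: s = 0, -10, -7.
Since the simple pole(s) at s = 0 lie on the jω-axis with none in the right half-plane, the system is marginally stable.

marginally stable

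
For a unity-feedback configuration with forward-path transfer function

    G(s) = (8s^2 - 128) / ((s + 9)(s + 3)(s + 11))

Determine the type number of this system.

The denominator has no factor of s at the origin — no free integrator — so this is a Type 0 system.

Type 0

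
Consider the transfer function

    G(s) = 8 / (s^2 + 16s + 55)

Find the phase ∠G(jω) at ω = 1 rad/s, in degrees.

At s = j1: numerator = 8, denominator = 54 + j16.
∠G = ∠num − ∠den = 0° − (16.504°) = -16.50°.

∠G(j1) ≈ -16.50°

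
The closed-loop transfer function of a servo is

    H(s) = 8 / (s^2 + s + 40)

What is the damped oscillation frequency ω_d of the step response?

Comparing s^2 + s + 40 to s^2 + 2ζωₙs + ωₙ²: ωₙ = √40 ≈ 6.325 rad/s and ζ = 1/(2·√40) ≈ 0.07906.
ζωₙ = 1/2 = 0.5, so ω_d = ωₙ√(1−ζ²) = √(ωₙ² − (ζωₙ)²) = √(40 − 0.5²) = √39.75 ≈ 6.305 rad/s.

ω_d ≈ 6.305 rad/s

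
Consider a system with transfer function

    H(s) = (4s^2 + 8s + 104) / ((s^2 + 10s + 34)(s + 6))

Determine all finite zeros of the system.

s = -1 + 5j, -1 - 5j

Set the numerator to zero: 4s^2 + 8s + 104 = 0, i.e. 4·(s^2 + 2s + 26) = 0.
Factoring: (s^2 + 2s + 26) = 0.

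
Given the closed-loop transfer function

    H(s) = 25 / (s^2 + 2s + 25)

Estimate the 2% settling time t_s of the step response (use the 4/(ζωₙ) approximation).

Comparing s^2 + 2s + 25 to s^2 + 2ζωₙs + ωₙ²: ωₙ = 5 rad/s and ζ = 2/(2·5) = 0.2.
ζωₙ = 2/2 = 1, so t_s ≈ 4/(ζωₙ) = 4/1 = 4 s.

t_s ≈ 4 s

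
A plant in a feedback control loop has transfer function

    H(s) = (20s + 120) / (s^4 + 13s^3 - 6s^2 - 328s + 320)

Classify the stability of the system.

The denominator s^4 + 13s^3 - 6s^2 - 328s + 320 factors as (s - 1)(s - 4)(s + 10)(s + 8), giving poles at s = 1, 4, -10, -8.
Since the pole(s) at s = 1, 4 lie in the right half-plane, the system is unstable.

unstable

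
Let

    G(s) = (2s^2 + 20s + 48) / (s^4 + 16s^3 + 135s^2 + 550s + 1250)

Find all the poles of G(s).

s = -5 + 5j, -5 - 5j, -3 + 4j, -3 - 4j

The poles are the roots of the denominator s^4 + 16s^3 + 135s^2 + 550s + 1250 = 0.
No real roots exist; factor into two real quadratics: (s^2 + 10s + 50)(s^2 + 6s + 25) = 0.
Each quadratic gives a conjugate pair via the quadratic formula.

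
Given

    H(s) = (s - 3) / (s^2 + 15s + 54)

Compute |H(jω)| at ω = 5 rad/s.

|H(j5)| ≈ 0.07251

Substitute s = j5: numerator = -3 + j5, denominator = 29 + j75.
|H(j5)| = |-3 + j5| / |29 + j75| = 5.8310 / 80.411 ≈ 0.07251.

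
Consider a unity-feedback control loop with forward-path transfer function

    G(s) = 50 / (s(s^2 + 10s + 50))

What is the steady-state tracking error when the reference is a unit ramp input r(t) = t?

G(s) has one pole at the origin.
This is a Type 1 system. Kv = lim_{s→0} s·G(s) = 50/50 = 1.
e_ss = 1/Kv = 1/(1) = 1.

e_ss = 1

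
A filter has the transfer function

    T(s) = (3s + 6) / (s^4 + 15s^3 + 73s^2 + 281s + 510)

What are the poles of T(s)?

The poles are the roots of the denominator s^4 + 15s^3 + 73s^2 + 281s + 510 = 0.
Trying s = -10: the polynomial evaluates to 0, so (s + 10) is a factor.
Dividing out leaves s^3 + 5s^2 + 23s + 51 = 0.
This factors further as (s^2 + 2s + 17)(s + 3) = 0.

s = -1 + 4j, -1 - 4j, -10, -3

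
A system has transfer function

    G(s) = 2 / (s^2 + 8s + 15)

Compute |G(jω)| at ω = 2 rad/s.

Substitute s = j2: numerator = 2, denominator = 11 + j16.
|G(j2)| = |2| / |11 + j16| = 2 / 19.416 ≈ 0.1030.

|G(j2)| ≈ 0.1030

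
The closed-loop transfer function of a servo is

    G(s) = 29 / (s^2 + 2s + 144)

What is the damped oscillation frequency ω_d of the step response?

Comparing s^2 + 2s + 144 to s^2 + 2ζωₙs + ωₙ²: ωₙ = 12 rad/s and ζ = 2/(2·12) ≈ 0.08333.
ζωₙ = 2/2 = 1, so ω_d = ωₙ√(1−ζ²) = √(ωₙ² − (ζωₙ)²) = √(144 − 1²) = √143 ≈ 11.96 rad/s.

ω_d ≈ 11.96 rad/s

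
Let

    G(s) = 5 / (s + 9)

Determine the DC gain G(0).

G(0) = 5/9 ≈ 0.5556

At s = 0 each factor (s + a) contributes a and each (s^2 + bs + c) contributes c.
G(0) = 5·1 / ((9)) = 5/9 = 5/9.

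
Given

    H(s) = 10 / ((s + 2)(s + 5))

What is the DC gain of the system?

At s = 0 each factor (s + a) contributes a and each (s^2 + bs + c) contributes c.
H(0) = 10·1 / ((2) · (5)) = 10/10 = 1.

H(0) = 1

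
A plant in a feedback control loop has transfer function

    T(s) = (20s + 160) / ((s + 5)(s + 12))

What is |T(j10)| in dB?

|T(j10)|_dB ≈ 3.33 dB

Substitute s = j10: numerator = 160 + j200, denominator = -40 + j170.
|T(j10)| = |160 + j200| / |-40 + j170| = 256.12 / 174.64 ≈ 1.467.
In decibels: 20·log₁₀(1.467) ≈ 3.33 dB.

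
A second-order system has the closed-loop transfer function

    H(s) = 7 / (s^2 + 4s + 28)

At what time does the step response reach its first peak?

Comparing s^2 + 4s + 28 to s^2 + 2ζωₙs + ωₙ²: ωₙ = √28 ≈ 5.292 rad/s and ζ = 4/(2·√28) ≈ 0.3780.
ζωₙ = 4/2 = 2, so ω_d = ωₙ√(1−ζ²) = √(ωₙ² − (ζωₙ)²) = √(28 − 2²) = √24 ≈ 4.899 rad/s.
t_p = π/ω_d = π/4.899 ≈ 0.6413 s.

t_p ≈ 0.6413 s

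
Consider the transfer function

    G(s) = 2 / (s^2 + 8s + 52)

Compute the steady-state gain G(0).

G(0) = 1/26 ≈ 0.03846

Set s = 0: G(0) = (2) / (52) = 1/26.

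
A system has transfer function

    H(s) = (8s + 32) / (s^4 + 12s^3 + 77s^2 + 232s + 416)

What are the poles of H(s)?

s = -2 ± 3j, -4 ± 4j

The poles are the roots of the denominator s^4 + 12s^3 + 77s^2 + 232s + 416 = 0.
No real roots exist; factor into two real quadratics: (s^2 + 4s + 13)(s^2 + 8s + 32) = 0.
Each quadratic gives a conjugate pair via the quadratic formula.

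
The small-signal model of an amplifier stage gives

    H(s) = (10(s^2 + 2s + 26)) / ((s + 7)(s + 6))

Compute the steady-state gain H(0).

H(0) = 130/21 ≈ 6.190

At s = 0 each factor (s + a) contributes a and each (s^2 + bs + c) contributes c.
H(0) = 10·(26) / ((7) · (6)) = 260/42 = 130/21.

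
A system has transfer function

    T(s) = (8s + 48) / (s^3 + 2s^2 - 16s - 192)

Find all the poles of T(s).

The poles are the roots of the denominator s^3 + 2s^2 - 16s - 192 = 0.
Trying s = 6: the polynomial evaluates to 0, so (s - 6) is a factor.
Dividing out leaves s^2 + 8s + 32 = 0.
The quadratic formula then gives s = -4 ± 4j.

s = 6, -4 ± 4j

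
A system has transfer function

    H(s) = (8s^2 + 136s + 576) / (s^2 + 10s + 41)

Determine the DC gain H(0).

H(0) = 576/41 ≈ 14.05

Set s = 0: H(0) = (576) / (41) = 576/41.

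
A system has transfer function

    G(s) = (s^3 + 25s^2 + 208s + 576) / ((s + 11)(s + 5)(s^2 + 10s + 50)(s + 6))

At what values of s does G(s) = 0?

Set the numerator to zero: s^3 + 25s^2 + 208s + 576 = 0.
Factoring: (s + 8)^2(s + 9) = 0.

s = -8, -8, -9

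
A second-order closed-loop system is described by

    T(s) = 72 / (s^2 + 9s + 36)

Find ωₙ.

Compare the denominator to the standard form s^2 + 2ζωₙs + ωₙ².
ωₙ² = 36, so ωₙ = 6 rad/s.

ωₙ = 6 rad/s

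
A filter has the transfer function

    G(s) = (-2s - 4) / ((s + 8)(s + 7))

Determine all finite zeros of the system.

s = -2

Set the numerator to zero: -2s - 4 = 0, i.e. -2·(s + 2) = 0.
So s = -2.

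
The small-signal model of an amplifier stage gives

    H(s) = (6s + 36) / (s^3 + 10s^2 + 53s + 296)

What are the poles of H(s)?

The poles are the roots of the denominator s^3 + 10s^2 + 53s + 296 = 0.
Trying s = -8: the polynomial evaluates to 0, so (s + 8) is a factor.
Dividing out leaves s^2 + 2s + 37 = 0.
The quadratic formula then gives s = -1 ± 6j.

s = -8, -1 ± 6j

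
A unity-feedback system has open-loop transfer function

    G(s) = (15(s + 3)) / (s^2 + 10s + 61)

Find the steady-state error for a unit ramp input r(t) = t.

G(s) has no poles at the origin.
This is a Type 0 system; Kv = lim_{s→0} s·G(s) = 0, so the steady-state error for a ramp input is infinite.

e_ss = ∞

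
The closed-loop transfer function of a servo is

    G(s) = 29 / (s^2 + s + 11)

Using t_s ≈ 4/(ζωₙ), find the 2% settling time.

t_s ≈ 8 s

Comparing s^2 + s + 11 to s^2 + 2ζωₙs + ωₙ²: ωₙ = √11 ≈ 3.317 rad/s and ζ = 1/(2·√11) ≈ 0.1508.
ζωₙ = 1/2 = 0.5, so t_s ≈ 4/(ζωₙ) = 4/0.5 = 8 s.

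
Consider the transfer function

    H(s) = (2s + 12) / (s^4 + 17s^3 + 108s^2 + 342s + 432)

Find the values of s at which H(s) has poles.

s = -3, -8, -3 ± 3j

The poles are the roots of the denominator s^4 + 17s^3 + 108s^2 + 342s + 432 = 0.
Trying s = -3: the polynomial evaluates to 0, so (s + 3) is a factor.
Dividing out leaves s^3 + 14s^2 + 66s + 144 = 0.
This factors further as (s + 8)(s^2 + 6s + 18) = 0.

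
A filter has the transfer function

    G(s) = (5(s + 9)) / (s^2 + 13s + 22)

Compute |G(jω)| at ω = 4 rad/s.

|G(j4)| ≈ 0.9408

Substitute s = j4: numerator = 45 + j20, denominator = 6 + j52.
|G(j4)| = |45 + j20| / |6 + j52| = 49.244 / 52.345 ≈ 0.9408.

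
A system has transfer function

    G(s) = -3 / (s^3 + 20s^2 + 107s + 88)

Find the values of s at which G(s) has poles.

The poles are the roots of the denominator s^3 + 20s^2 + 107s + 88 = 0.
Trying s = -11: the polynomial evaluates to 0, so (s + 11) is a factor.
Dividing out leaves s^2 + 9s + 8 = 0.
Factoring the quadratic: (s + 1)(s + 8) = 0.

s = -11, -1, -8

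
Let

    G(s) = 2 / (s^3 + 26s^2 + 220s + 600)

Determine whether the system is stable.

stable

The denominator s^3 + 26s^2 + 220s + 600 factors as (s + 10)^2(s + 6), giving poles at s = -10, -6, -10.
Since all poles lie strictly in the left half-plane, the system is stable.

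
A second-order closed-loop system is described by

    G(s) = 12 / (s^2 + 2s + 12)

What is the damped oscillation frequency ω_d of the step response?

ω_d ≈ 3.317 rad/s

Comparing s^2 + 2s + 12 to s^2 + 2ζωₙs + ωₙ²: ωₙ = √12 ≈ 3.464 rad/s and ζ = 2/(2·√12) ≈ 0.2887.
ζωₙ = 2/2 = 1, so ω_d = ωₙ√(1−ζ²) = √(ωₙ² − (ζωₙ)²) = √(12 − 1²) = √11 ≈ 3.317 rad/s.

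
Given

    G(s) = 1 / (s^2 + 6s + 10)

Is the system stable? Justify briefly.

The poles can be read from the denominator factors: s = -3 ± j.
Since all poles lie strictly in the left half-plane, the system is stable.

stable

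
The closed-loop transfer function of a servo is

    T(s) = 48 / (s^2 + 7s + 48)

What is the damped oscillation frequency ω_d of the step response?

Comparing s^2 + 7s + 48 to s^2 + 2ζωₙs + ωₙ²: ωₙ = √48 ≈ 6.928 rad/s and ζ = 7/(2·√48) ≈ 0.5052.
ζωₙ = 7/2 = 3.5, so ω_d = ωₙ√(1−ζ²) = √(ωₙ² − (ζωₙ)²) = √(48 − 3.5²) = √35.75 ≈ 5.979 rad/s.

ω_d ≈ 5.979 rad/s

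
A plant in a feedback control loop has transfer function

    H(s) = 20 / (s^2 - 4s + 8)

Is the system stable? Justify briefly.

unstable

The denominator s^2 - 4s + 8 factors as (s^2 - 4s + 8), giving poles at s = 2 + 2j, 2 - 2j.
Since the pole(s) at s = 2 + 2j, 2 - 2j lie in the right half-plane, the system is unstable.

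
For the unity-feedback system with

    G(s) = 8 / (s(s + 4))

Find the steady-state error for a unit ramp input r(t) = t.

G(s) has one pole at the origin.
This is a Type 1 system. Kv = lim_{s→0} s·G(s) = 8/4 = 2.
e_ss = 1/Kv = 1/(2) = 1/2 ≈ 0.5000.

e_ss = 0.5000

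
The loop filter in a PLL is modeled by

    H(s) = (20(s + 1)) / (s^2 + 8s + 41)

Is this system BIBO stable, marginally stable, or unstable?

The poles can be read from the denominator factors: s = -4 ± 5j.
Since all poles lie strictly in the left half-plane, the system is stable.

stable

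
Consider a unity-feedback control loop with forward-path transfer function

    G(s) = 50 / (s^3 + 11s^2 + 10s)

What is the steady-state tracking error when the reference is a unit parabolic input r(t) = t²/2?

G(s) has one pole at the origin.
This is a Type 1 system; Ka = lim_{s→0} s^2·G(s) = 0, so the steady-state error for a parabola input is infinite.

e_ss = ∞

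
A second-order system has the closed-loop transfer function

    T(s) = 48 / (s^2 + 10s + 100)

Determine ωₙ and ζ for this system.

ωₙ = 10 rad/s, ζ = 0.5

Compare the denominator to the standard form s^2 + 2ζωₙs + ωₙ².
ωₙ² = 100, so ωₙ = 10 rad/s.
2ζωₙ = 10, so ζ = 10/(2·10) = 0.5.
With ζ = 0.5 the response is underdamped.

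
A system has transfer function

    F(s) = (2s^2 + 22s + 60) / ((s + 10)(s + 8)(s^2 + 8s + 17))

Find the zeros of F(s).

s = -6, -5

Set the numerator to zero: 2s^2 + 22s + 60 = 0, i.e. 2·(s^2 + 11s + 30) = 0.
Factoring: (s + 6)(s + 5) = 0.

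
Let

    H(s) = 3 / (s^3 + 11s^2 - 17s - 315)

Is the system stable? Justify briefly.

unstable

The denominator s^3 + 11s^2 - 17s - 315 factors as (s - 5)(s + 7)(s + 9), giving poles at s = 5, -7, -9.
Since the pole(s) at s = 5 lie in the right half-plane, the system is unstable.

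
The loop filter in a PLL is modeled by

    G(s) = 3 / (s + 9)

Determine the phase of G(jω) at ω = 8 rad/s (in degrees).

∠G(j8) ≈ -41.63°

At s = j8: numerator = 3, denominator = 9 + j8.
∠G = ∠num − ∠den = 0° − (41.634°) = -41.63°.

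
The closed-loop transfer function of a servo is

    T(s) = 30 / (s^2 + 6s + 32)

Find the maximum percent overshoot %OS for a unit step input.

%OS ≈ 14.0%

Comparing s^2 + 6s + 32 to s^2 + 2ζωₙs + ωₙ²: ωₙ = √32 ≈ 5.657 rad/s and ζ = 6/(2·√32) ≈ 0.5303.
%OS = 100·exp(−πζ/√(1−ζ²)) = 100·exp(−π·0.5303/√(1−0.5303²)) ≈ 14.0%.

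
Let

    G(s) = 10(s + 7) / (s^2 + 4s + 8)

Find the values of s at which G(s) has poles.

The poles are the roots of the denominator s^2 + 4s + 8 = 0.
Using the quadratic formula: s = (-4 ± √(-16))/2 = -2 ± 2j.

s = -2 ± 2j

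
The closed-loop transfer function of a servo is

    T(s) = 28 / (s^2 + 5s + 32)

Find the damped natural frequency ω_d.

Comparing s^2 + 5s + 32 to s^2 + 2ζωₙs + ωₙ²: ωₙ = √32 ≈ 5.657 rad/s and ζ = 5/(2·√32) ≈ 0.4419.
ζωₙ = 5/2 = 2.5, so ω_d = ωₙ√(1−ζ²) = √(ωₙ² − (ζωₙ)²) = √(32 − 2.5²) = √25.75 ≈ 5.074 rad/s.

ω_d ≈ 5.074 rad/s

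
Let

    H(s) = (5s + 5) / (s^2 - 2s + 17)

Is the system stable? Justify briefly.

unstable

The denominator s^2 - 2s + 17 factors as (s^2 - 2s + 17), giving poles at s = 1 + 4j, 1 - 4j.
Since the pole(s) at s = 1 ± 4j lie in the right half-plane, the system is unstable.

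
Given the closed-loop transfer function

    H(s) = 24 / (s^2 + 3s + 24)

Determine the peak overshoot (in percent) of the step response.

%OS ≈ 36.4%

Comparing s^2 + 3s + 24 to s^2 + 2ζωₙs + ωₙ²: ωₙ = √24 ≈ 4.899 rad/s and ζ = 3/(2·√24) ≈ 0.3062.
%OS = 100·exp(−πζ/√(1−ζ²)) = 100·exp(−π·0.3062/√(1−0.3062²)) ≈ 36.4%.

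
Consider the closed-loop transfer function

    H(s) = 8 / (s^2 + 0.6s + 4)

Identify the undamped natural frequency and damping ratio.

ωₙ = 2 rad/s, ζ = 0.15

Compare the denominator to the standard form s^2 + 2ζωₙs + ωₙ².
ωₙ² = 4, so ωₙ = 2 rad/s.
2ζωₙ = 0.6, so ζ = 0.6/(2·2) = 0.15.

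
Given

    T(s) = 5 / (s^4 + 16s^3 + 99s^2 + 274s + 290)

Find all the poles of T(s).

The poles are the roots of the denominator s^4 + 16s^3 + 99s^2 + 274s + 290 = 0.
No real roots exist; factor into two real quadratics: (s^2 + 6s + 10)(s^2 + 10s + 29) = 0.
Each quadratic gives a conjugate pair via the quadratic formula.

s = -3 + j, -3 - j, -5 + 2j, -5 - 2j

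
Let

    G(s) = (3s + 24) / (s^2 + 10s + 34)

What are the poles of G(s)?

The poles are the roots of the denominator s^2 + 10s + 34 = 0.
Using the quadratic formula: s = (-10 ± √(-36))/2 = -5 ± 3j.

s = -5 + 3j, -5 - 3j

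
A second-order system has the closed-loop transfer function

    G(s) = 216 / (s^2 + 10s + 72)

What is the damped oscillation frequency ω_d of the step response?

ω_d ≈ 6.856 rad/s

Comparing s^2 + 10s + 72 to s^2 + 2ζωₙs + ωₙ²: ωₙ = √72 ≈ 8.485 rad/s and ζ = 10/(2·√72) ≈ 0.5893.
ζωₙ = 10/2 = 5, so ω_d = ωₙ√(1−ζ²) = √(ωₙ² − (ζωₙ)²) = √(72 − 5²) = √47 ≈ 6.856 rad/s.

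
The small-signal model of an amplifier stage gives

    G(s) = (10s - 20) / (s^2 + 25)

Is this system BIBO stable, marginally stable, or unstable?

marginally stable

The denominator s^2 + 25 factors as (s^2 + 25), giving poles at s = ±5j.
Since the simple pole(s) at s = ±5j lie on the jω-axis with none in the right half-plane, the system is marginally stable.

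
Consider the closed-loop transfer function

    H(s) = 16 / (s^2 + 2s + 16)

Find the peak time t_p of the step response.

Comparing s^2 + 2s + 16 to s^2 + 2ζωₙs + ωₙ²: ωₙ = 4 rad/s and ζ = 2/(2·4) = 0.25.
ζωₙ = 2/2 = 1, so ω_d = ωₙ√(1−ζ²) = √(ωₙ² − (ζωₙ)²) = √(16 − 1²) = √15 ≈ 3.873 rad/s.
t_p = π/ω_d = π/3.873 ≈ 0.8112 s.

t_p ≈ 0.8112 s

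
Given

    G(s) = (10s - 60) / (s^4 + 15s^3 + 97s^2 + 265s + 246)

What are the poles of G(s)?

s = -5 ± 4j, -3, -2

The poles are the roots of the denominator s^4 + 15s^3 + 97s^2 + 265s + 246 = 0.
Trying s = -3: the polynomial evaluates to 0, so (s + 3) is a factor.
Dividing out leaves s^3 + 12s^2 + 61s + 82 = 0.
This factors further as (s^2 + 10s + 41)(s + 2) = 0.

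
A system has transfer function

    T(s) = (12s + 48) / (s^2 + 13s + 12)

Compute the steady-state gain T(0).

T(0) = 4

Set s = 0: T(0) = (48) / (12) = 4.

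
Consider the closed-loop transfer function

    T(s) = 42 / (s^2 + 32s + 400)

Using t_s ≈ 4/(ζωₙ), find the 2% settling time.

t_s ≈ 0.2500 s

Comparing s^2 + 32s + 400 to s^2 + 2ζωₙs + ωₙ²: ωₙ = 20 rad/s and ζ = 32/(2·20) = 0.8.
ζωₙ = 32/2 = 16, so t_s ≈ 4/(ζωₙ) = 4/16 = 0.2500 s.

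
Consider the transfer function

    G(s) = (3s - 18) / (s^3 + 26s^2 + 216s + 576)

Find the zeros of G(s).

s = 6

Set the numerator to zero: 3s - 18 = 0, i.e. 3·(s - 6) = 0.
So s = 6.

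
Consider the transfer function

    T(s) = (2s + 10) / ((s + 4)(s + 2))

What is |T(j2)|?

|T(j2)| ≈ 0.8515

Substitute s = j2: numerator = 10 + j4, denominator = 4 + j12.
|T(j2)| = |10 + j4| / |4 + j12| = 10.770 / 12.649 ≈ 0.8515.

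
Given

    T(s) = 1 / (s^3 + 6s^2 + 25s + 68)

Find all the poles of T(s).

The poles are the roots of the denominator s^3 + 6s^2 + 25s + 68 = 0.
Trying s = -4: the polynomial evaluates to 0, so (s + 4) is a factor.
Dividing out leaves s^2 + 2s + 17 = 0.
The quadratic formula then gives s = -1 ± 4j.

s = -1 + 4j, -1 - 4j, -4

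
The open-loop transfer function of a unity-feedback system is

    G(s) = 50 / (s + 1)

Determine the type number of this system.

The denominator has no factor of s at the origin — no free integrator — so this is a Type 0 system.

Type 0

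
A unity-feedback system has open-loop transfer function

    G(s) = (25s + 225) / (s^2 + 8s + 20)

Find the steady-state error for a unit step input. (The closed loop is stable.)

G(s) has no poles at the origin.
This is a Type 0 system. Kp = lim_{s→0} G(s) = 225/20 = 45/4.
e_ss = 1/(1 + Kp) = 1/(1 + 45/4) = 4/49 ≈ 0.08163.

e_ss = 0.08163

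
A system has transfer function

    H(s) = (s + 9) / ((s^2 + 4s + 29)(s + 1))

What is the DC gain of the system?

H(0) = 9/29 ≈ 0.3103

At s = 0 each factor (s + a) contributes a and each (s^2 + bs + c) contributes c.
H(0) = 1·(9) / ((29) · (1)) = 9/29 = 9/29.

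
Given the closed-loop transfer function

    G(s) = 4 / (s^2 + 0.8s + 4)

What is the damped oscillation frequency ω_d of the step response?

Comparing s^2 + 0.8s + 4 to s^2 + 2ζωₙs + ωₙ²: ωₙ = 2 rad/s and ζ = 0.8/(2·2) = 0.2.
ζωₙ = 0.8/2 = 0.4, so ω_d = ωₙ√(1−ζ²) = √(ωₙ² − (ζωₙ)²) = √(4 − 0.4²) = √3.84 ≈ 1.960 rad/s.

ω_d ≈ 1.960 rad/s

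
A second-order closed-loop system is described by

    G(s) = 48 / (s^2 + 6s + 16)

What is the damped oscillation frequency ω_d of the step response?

Comparing s^2 + 6s + 16 to s^2 + 2ζωₙs + ωₙ²: ωₙ = 4 rad/s and ζ = 6/(2·4) = 0.75.
ζωₙ = 6/2 = 3, so ω_d = ωₙ√(1−ζ²) = √(ωₙ² − (ζωₙ)²) = √(16 − 3²) = √7 ≈ 2.646 rad/s.

ω_d ≈ 2.646 rad/s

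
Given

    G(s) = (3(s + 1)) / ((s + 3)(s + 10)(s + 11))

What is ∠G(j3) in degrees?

∠G(j3) ≈ -5.389°

At s = j3: numerator = 3 + j9, denominator = 114 + j492.
∠G = ∠num − ∠den = 71.565° − (76.954°) = -5.389°.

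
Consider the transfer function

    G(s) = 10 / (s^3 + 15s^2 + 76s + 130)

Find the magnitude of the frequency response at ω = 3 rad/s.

|G(j3)| ≈ 0.04974

Substitute s = j3: numerator = 10, denominator = -5 + j201.
|G(j3)| = |10| / |-5 + j201| = 10 / 201.06 ≈ 0.04974.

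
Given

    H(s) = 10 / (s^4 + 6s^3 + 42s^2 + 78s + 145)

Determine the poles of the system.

s = -1 + 2j, -1 - 2j, -2 + 5j, -2 - 5j

The poles are the roots of the denominator s^4 + 6s^3 + 42s^2 + 78s + 145 = 0.
No real roots exist; factor into two real quadratics: (s^2 + 2s + 5)(s^2 + 4s + 29) = 0.
Each quadratic gives a conjugate pair via the quadratic formula.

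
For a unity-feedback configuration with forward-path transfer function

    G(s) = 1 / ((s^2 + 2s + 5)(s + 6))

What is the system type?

The denominator has no factor of s at the origin — no free integrator — so this is a Type 0 system.

Type 0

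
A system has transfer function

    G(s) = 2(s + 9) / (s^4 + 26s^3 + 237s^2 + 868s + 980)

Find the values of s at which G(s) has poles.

The poles are the roots of the denominator s^4 + 26s^3 + 237s^2 + 868s + 980 = 0.
Trying s = -10: the polynomial evaluates to 0, so (s + 10) is a factor.
Dividing out leaves s^3 + 16s^2 + 77s + 98 = 0.
This factors further as (s + 7)^2(s + 2) = 0.

s = -10, -7, -7, -2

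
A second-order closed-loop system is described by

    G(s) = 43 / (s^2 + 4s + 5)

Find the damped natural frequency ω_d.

Comparing s^2 + 4s + 5 to s^2 + 2ζωₙs + ωₙ²: ωₙ = √5 ≈ 2.236 rad/s and ζ = 4/(2·√5) ≈ 0.8944.
ζωₙ = 4/2 = 2, so ω_d = ωₙ√(1−ζ²) = √(ωₙ² − (ζωₙ)²) = √(5 − 2²) = √1 = 1 rad/s.

ω_d = 1 rad/s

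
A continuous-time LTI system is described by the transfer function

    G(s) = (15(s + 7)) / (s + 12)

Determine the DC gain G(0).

Set s = 0: G(0) = (105) / (12) = 35/4.

G(0) = 35/4 ≈ 8.750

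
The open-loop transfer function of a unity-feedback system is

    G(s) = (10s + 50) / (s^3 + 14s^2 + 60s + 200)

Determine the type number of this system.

The denominator has no factor of s at the origin — no free integrator — so this is a Type 0 system.

Type 0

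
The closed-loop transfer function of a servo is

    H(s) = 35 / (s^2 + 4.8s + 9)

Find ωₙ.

Compare the denominator to the standard form s^2 + 2ζωₙs + ωₙ².
ωₙ² = 9, so ωₙ = 3 rad/s.

ωₙ = 3 rad/s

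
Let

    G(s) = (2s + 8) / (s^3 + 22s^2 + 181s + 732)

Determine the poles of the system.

s = -5 + 6j, -5 - 6j, -12

The poles are the roots of the denominator s^3 + 22s^2 + 181s + 732 = 0.
Trying s = -12: the polynomial evaluates to 0, so (s + 12) is a factor.
Dividing out leaves s^2 + 10s + 61 = 0.
The quadratic formula then gives s = -5 ± 6j.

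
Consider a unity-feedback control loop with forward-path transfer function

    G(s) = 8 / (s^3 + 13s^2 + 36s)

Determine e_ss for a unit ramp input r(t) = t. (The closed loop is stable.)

e_ss = 4.500

G(s) has one pole at the origin.
This is a Type 1 system. Kv = lim_{s→0} s·G(s) = 8/36 = 2/9.
e_ss = 1/Kv = 1/(2/9) = 9/2 ≈ 4.500.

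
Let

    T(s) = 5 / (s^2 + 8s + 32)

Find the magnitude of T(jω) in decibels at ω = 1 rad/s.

|T(j1)|_dB ≈ -16.1 dB

Substitute s = j1: numerator = 5, denominator = 31 + j8.
|T(j1)| = |5| / |31 + j8| = 5 / 32.016 ≈ 0.1562.
In decibels: 20·log₁₀(0.1562) ≈ -16.1 dB.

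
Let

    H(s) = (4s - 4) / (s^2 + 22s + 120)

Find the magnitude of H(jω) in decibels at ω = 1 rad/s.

|H(j1)|_dB ≈ -26.6 dB

Substitute s = j1: numerator = -4 + j4, denominator = 119 + j22.
|H(j1)| = |-4 + j4| / |119 + j22| = 5.6569 / 121.02 ≈ 0.04674.
In decibels: 20·log₁₀(0.04674) ≈ -26.6 dB.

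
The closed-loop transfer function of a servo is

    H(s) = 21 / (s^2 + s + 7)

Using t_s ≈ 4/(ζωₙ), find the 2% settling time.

t_s ≈ 8 s

Comparing s^2 + s + 7 to s^2 + 2ζωₙs + ωₙ²: ωₙ = √7 ≈ 2.646 rad/s and ζ = 1/(2·√7) ≈ 0.1890.
ζωₙ = 1/2 = 0.5, so t_s ≈ 4/(ζωₙ) = 4/0.5 = 8 s.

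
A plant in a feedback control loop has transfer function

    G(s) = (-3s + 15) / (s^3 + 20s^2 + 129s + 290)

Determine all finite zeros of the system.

s = 5

Set the numerator to zero: -3s + 15 = 0, i.e. -3·(s - 5) = 0.
So s = 5.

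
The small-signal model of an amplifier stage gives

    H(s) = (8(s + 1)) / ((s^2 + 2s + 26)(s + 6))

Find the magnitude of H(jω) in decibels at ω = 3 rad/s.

|H(j3)|_dB ≈ -13.6 dB

Substitute s = j3: numerator = 8 + j24, denominator = 84 + j87.
|H(j3)| = |8 + j24| / |84 + j87| = 25.298 / 120.93 ≈ 0.2092.
In decibels: 20·log₁₀(0.2092) ≈ -13.6 dB.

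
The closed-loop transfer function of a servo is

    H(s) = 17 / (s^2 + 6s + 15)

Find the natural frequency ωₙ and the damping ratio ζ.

Compare the denominator to the standard form s^2 + 2ζωₙs + ωₙ².
ωₙ² = 15, so ωₙ = √15 ≈ 3.873 rad/s.
2ζωₙ = 6, so ζ = 6/(2·√15) ≈ 0.7746.

ωₙ ≈ 3.873 rad/s, ζ ≈ 0.7746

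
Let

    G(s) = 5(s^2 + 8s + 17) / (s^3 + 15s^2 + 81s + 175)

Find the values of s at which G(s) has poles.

s = -4 ± 3j, -7

The poles are the roots of the denominator s^3 + 15s^2 + 81s + 175 = 0.
Trying s = -7: the polynomial evaluates to 0, so (s + 7) is a factor.
Dividing out leaves s^2 + 8s + 25 = 0.
The quadratic formula then gives s = -4 ± 3j.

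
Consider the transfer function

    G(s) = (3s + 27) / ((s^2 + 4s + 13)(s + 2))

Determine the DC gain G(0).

Set s = 0: G(0) = (27) / (26) = 27/26.

G(0) = 27/26 ≈ 1.038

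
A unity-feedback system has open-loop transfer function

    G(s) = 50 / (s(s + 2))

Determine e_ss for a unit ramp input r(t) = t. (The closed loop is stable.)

G(s) has one pole at the origin.
This is a Type 1 system. Kv = lim_{s→0} s·G(s) = 50/2 = 25.
e_ss = 1/Kv = 1/(25) = 1/25 ≈ 0.04000.

e_ss = 0.04000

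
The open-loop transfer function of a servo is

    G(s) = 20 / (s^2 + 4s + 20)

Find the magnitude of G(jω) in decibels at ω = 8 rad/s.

|G(j8)|_dB ≈ -8.69 dB

Substitute s = j8: numerator = 20, denominator = -44 + j32.
|G(j8)| = |20| / |-44 + j32| = 20 / 54.406 ≈ 0.3676.
In decibels: 20·log₁₀(0.3676) ≈ -8.69 dB.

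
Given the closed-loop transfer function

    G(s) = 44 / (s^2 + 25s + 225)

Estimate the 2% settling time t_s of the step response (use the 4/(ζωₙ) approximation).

Comparing s^2 + 25s + 225 to s^2 + 2ζωₙs + ωₙ²: ωₙ = 15 rad/s and ζ = 25/(2·15) ≈ 0.8333.
ζωₙ = 25/2 = 12.5, so t_s ≈ 4/(ζωₙ) = 4/12.5 = 0.3200 s.

t_s ≈ 0.3200 s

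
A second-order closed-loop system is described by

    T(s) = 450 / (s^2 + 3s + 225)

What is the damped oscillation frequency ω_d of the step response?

ω_d ≈ 14.92 rad/s

Comparing s^2 + 3s + 225 to s^2 + 2ζωₙs + ωₙ²: ωₙ = 15 rad/s and ζ = 3/(2·15) = 0.1.
ζωₙ = 3/2 = 1.5, so ω_d = ωₙ√(1−ζ²) = √(ωₙ² − (ζωₙ)²) = √(225 − 1.5²) = √222.75 ≈ 14.92 rad/s.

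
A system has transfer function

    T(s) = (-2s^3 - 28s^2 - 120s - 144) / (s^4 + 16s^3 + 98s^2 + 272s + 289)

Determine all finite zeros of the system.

s = -6, -6, -2

Set the numerator to zero: -2s^3 - 28s^2 - 120s - 144 = 0, i.e. -2·(s^3 + 14s^2 + 60s + 72) = 0.
Factoring: (s + 6)^2(s + 2) = 0.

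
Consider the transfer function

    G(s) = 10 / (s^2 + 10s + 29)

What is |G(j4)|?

Substitute s = j4: numerator = 10, denominator = 13 + j40.
|G(j4)| = |10| / |13 + j40| = 10 / 42.059 ≈ 0.2378.

|G(j4)| ≈ 0.2378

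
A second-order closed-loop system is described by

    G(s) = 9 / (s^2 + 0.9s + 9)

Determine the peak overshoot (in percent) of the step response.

%OS ≈ 62.1%

Comparing s^2 + 0.9s + 9 to s^2 + 2ζωₙs + ωₙ²: ωₙ = 3 rad/s and ζ = 0.9/(2·3) = 0.15.
%OS = 100·exp(−πζ/√(1−ζ²)) = 100·exp(−π·0.15/√(1−0.15²)) ≈ 62.1%.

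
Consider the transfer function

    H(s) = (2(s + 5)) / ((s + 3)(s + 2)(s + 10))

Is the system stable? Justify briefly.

stable

The poles can be read from the denominator factors: s = -3, -2, -10.
Since all poles lie strictly in the left half-plane, the system is stable.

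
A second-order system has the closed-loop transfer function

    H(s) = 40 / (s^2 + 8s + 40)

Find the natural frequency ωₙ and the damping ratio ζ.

ωₙ ≈ 6.325 rad/s, ζ ≈ 0.6325

Compare the denominator to the standard form s^2 + 2ζωₙs + ωₙ².
ωₙ² = 40, so ωₙ = √40 ≈ 6.325 rad/s.
2ζωₙ = 8, so ζ = 8/(2·√40) ≈ 0.6325.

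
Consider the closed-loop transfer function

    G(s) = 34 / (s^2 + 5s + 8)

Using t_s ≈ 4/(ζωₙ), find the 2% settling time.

t_s ≈ 1.600 s

Comparing s^2 + 5s + 8 to s^2 + 2ζωₙs + ωₙ²: ωₙ = √8 ≈ 2.828 rad/s and ζ = 5/(2·√8) ≈ 0.8839.
ζωₙ = 5/2 = 2.5, so t_s ≈ 4/(ζωₙ) = 4/2.5 = 1.600 s.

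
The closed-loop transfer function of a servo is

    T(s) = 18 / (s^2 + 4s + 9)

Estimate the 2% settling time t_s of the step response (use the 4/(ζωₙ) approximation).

t_s ≈ 2 s

Comparing s^2 + 4s + 9 to s^2 + 2ζωₙs + ωₙ²: ωₙ = 3 rad/s and ζ = 4/(2·3) ≈ 0.6667.
ζωₙ = 4/2 = 2, so t_s ≈ 4/(ζωₙ) = 4/2 = 2 s.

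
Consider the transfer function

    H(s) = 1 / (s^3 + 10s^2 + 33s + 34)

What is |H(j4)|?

Substitute s = j4: numerator = 1, denominator = -126 + j68.
|H(j4)| = |1| / |-126 + j68| = 1 / 143.18 ≈ 0.006984.

|H(j4)| ≈ 0.006984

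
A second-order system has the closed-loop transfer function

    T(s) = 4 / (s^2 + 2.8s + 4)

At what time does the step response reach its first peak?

Comparing s^2 + 2.8s + 4 to s^2 + 2ζωₙs + ωₙ²: ωₙ = 2 rad/s and ζ = 2.8/(2·2) = 0.7.
ζωₙ = 2.8/2 = 1.4, so ω_d = ωₙ√(1−ζ²) = √(ωₙ² − (ζωₙ)²) = √(4 − 1.4²) = √2.04 ≈ 1.428 rad/s.
t_p = π/ω_d = π/1.428 ≈ 2.200 s.

t_p ≈ 2.200 s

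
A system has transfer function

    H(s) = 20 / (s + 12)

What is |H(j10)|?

|H(j10)| ≈ 1.280

Substitute s = j10: numerator = 20, denominator = 12 + j10.
|H(j10)| = |20| / |12 + j10| = 20 / 15.620 ≈ 1.280.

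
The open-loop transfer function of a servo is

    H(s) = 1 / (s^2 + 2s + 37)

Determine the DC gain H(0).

H(0) = 1/37 ≈ 0.02703

Set s = 0: H(0) = (1) / (37) = 1/37.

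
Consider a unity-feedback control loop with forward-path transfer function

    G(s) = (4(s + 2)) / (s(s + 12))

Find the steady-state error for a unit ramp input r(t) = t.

G(s) has one pole at the origin.
This is a Type 1 system. Kv = lim_{s→0} s·G(s) = 8/12 = 2/3.
e_ss = 1/Kv = 1/(2/3) = 3/2 ≈ 1.500.

e_ss = 1.500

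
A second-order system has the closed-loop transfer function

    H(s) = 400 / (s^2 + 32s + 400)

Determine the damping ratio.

Compare the denominator to the standard form s^2 + 2ζωₙs + ωₙ².
ωₙ² = 400, so ωₙ = 20 rad/s.
2ζωₙ = 32, so ζ = 32/(2·20) = 0.8.
With ζ = 0.8 the response is underdamped.

ζ = 0.8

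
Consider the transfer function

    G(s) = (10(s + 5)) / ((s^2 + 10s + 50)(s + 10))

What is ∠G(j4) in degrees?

At s = j4: numerator = 50 + j40, denominator = 180 + j536.
∠G = ∠num − ∠den = 38.660° − (71.437°) = -32.78°.

∠G(j4) ≈ -32.78°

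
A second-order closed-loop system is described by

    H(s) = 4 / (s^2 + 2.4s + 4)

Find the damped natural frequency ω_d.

Comparing s^2 + 2.4s + 4 to s^2 + 2ζωₙs + ωₙ²: ωₙ = 2 rad/s and ζ = 2.4/(2·2) = 0.6.
ζωₙ = 2.4/2 = 1.2, so ω_d = ωₙ√(1−ζ²) = √(ωₙ² − (ζωₙ)²) = √(4 − 1.2²) = √2.56 = 1.600 rad/s.

ω_d = 1.600 rad/s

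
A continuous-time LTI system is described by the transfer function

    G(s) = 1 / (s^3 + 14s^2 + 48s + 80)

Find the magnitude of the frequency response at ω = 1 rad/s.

Substitute s = j1: numerator = 1, denominator = 66 + j47.
|G(j1)| = |1| / |66 + j47| = 1 / 81.025 ≈ 0.01234.

|G(j1)| ≈ 0.01234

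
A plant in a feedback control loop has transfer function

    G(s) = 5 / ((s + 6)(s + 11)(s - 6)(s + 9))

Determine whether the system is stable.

The poles can be read from the denominator factors: s = -6, -11, 6, -9.
Since the pole(s) at s = 6 lie in the right half-plane, the system is unstable.

unstable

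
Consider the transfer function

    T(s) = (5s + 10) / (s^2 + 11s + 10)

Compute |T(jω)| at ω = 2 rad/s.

|T(j2)| ≈ 0.6202

Substitute s = j2: numerator = 10 + j10, denominator = 6 + j22.
|T(j2)| = |10 + j10| / |6 + j22| = 14.142 / 22.804 ≈ 0.6202.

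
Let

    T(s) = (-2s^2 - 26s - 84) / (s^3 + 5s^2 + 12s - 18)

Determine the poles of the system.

s = -3 ± 3j, 1

The poles are the roots of the denominator s^3 + 5s^2 + 12s - 18 = 0.
Trying s = 1: the polynomial evaluates to 0, so (s - 1) is a factor.
Dividing out leaves s^2 + 6s + 18 = 0.
The quadratic formula then gives s = -3 ± 3j.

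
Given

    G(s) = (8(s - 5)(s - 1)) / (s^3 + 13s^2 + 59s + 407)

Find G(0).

G(0) = 40/407 ≈ 0.09828

Set s = 0: G(0) = (40) / (407) = 40/407.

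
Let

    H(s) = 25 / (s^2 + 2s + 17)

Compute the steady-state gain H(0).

H(0) = 25/17 ≈ 1.471

Set s = 0: H(0) = (25) / (17) = 25/17.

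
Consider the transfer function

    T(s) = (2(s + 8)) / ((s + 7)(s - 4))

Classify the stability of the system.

The poles can be read from the denominator factors: s = -7, 4.
Since the pole(s) at s = 4 lie in the right half-plane, the system is unstable.

unstable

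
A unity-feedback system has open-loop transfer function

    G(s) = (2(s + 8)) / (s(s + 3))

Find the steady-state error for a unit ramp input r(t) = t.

e_ss = 0.1875

G(s) has one pole at the origin.
This is a Type 1 system. Kv = lim_{s→0} s·G(s) = 16/3.
e_ss = 1/Kv = 1/(16/3) = 3/16 ≈ 0.1875.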